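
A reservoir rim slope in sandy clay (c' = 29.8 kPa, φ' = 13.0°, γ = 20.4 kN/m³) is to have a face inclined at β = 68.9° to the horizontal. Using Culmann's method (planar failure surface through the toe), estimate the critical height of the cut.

Culmann's analysis gives the critical failure plane at α_cr = (β + φ')/2 = (68.9 + 13.0)/2 = 41.0°, and the critical height
H_c = (4c'/γ) · sinβ cosφ' / [1 − cos(β − φ')]
    = (4·29.8/20.4) · sin68.9°·cos13.0° / [1 − cos(55.9°)]
    = 5.843 · 0.9330·0.9744 / [1 − 0.5606]
    = 5.843 · 0.9090 / 0.4394
    = 12.09 m

H_c = 12.09 m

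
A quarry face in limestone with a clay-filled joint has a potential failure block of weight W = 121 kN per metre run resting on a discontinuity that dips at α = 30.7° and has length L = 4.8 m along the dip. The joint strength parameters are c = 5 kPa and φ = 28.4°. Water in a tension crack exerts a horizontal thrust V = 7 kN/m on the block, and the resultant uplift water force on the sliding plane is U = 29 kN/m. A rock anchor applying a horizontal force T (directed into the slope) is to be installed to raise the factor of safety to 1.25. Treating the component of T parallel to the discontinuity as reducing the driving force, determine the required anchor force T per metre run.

T = 16 kN/m

Resolving forces along and normal to the sliding plane, with the horizontal anchor force T adding T·sinα to the effective normal force and T·cosα acting up the plane against the driving force:
FS = [cL + (W cosα − U − V sinα + T sinα) tanφ] / [W sinα + V cosα − T cosα]
Without the anchor: N' = 71.5 kN/m, driving T_d = 67.8 kN/m, resisting R = 5·4.8 + 71.5·tan28.4° = 62.6 kN/m, FS = 0.92.
Setting FS = 1.25 and solving for T:
1.25·(67.8 − T cos30.7°) = 62.6 + T sin30.7°·tan28.4°
T·(sin30.7°·tan28.4° + 1.25·cos30.7°) = 1.25·67.8 − 62.6
T·(0.5105·0.5407 + 1.25·0.8599) = 84.7 − 62.6 = 22.1
T·1.3509 = 22.1
T = 16.4 kN/m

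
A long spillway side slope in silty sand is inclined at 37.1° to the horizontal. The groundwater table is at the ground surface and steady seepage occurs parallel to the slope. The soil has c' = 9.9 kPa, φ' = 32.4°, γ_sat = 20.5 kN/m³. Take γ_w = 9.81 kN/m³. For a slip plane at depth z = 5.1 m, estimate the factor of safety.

With seepage parallel to the slope and the water table at the surface, the effective normal stress on the slip plane uses the buoyant unit weight γ' = γ_sat − γ_w while the driving shear stress uses γ_sat:
FS = [c' + γ' z cos²β tanφ'] / [γ_sat z sinβ cosβ]
γ' = 20.5 − 9.81 = 10.69 kN/m³
Numerator = 9.9 + 10.69·5.1·cos²37.1°·tan32.4° = 9.9 + 10.69·5.1·0.6361·0.6346 = 31.910 kPa
Denominator = 20.5·5.1·sin37.1°·cos37.1° = 20.5·5.1·0.6032·0.7976 = 50.300 kPa
FS = 31.910 / 50.300 = 0.634

FS = 0.63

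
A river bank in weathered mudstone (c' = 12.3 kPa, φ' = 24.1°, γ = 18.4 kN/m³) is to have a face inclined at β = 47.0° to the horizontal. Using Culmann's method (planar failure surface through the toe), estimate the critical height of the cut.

H_c = 22.65 m

Culmann's analysis gives the critical failure plane at α_cr = (β + φ')/2 = (47.0 + 24.1)/2 = 35.5°, and the critical height
H_c = (4c'/γ) · sinβ cosφ' / [1 − cos(β − φ')]
    = (4·12.3/18.4) · sin47.0°·cos24.1° / [1 − cos(22.9°)]
    = 2.674 · 0.7314·0.9128 / [1 − 0.9212]
    = 2.674 · 0.6676 / 0.0788
    = 22.65 m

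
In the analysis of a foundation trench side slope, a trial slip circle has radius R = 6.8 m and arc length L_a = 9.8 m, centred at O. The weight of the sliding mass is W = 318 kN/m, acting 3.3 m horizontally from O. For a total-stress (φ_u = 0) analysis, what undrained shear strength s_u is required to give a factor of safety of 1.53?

FS = s_u·L_a·R / (W·d), so s_u = FS·W·d / (L_a·R).
s_u = 1.53·318·3.3 / (9.80·6.8) = 1605.6 / 66.64 = 24.09 kPa

s_u = 24.1 kPa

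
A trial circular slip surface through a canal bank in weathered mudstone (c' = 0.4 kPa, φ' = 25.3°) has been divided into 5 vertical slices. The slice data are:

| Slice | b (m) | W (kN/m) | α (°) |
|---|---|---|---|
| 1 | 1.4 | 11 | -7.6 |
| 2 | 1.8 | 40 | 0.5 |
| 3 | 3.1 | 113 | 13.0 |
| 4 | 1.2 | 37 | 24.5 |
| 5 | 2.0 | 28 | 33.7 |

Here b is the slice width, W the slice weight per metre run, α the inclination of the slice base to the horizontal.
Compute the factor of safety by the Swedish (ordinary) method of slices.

Ordinary method of slices: FS = Σ[c'·Δl_i + (W_i cosα_i)·tanφ'] / Σ W_i sinα_i, with Δl_i = b_i / cosα_i.
Slice 1: Δl = 1.4/cos(-7.6°) = 1.412 m; N'_1 = 11·cos(-7.6°) = 10.9; c'Δl = 0.56; W sinα = -1.5
Slice 2: Δl = 1.8/cos0.5° = 1.800 m; N'_2 = 40·cos0.5° = 40.0; c'Δl = 0.72; W sinα = 0.3
Slice 3: Δl = 3.1/cos13.0° = 3.182 m; N'_3 = 113·cos13.0° = 110.1; c'Δl = 1.27; W sinα = 25.4
Slice 4: Δl = 1.2/cos24.5° = 1.319 m; N'_4 = 37·cos24.5° = 33.7; c'Δl = 0.53; W sinα = 15.3
Slice 5: Δl = 2.0/cos33.7° = 2.404 m; N'_5 = 28·cos33.7° = 23.3; c'Δl = 0.96; W sinα = 15.5
Σc'Δl = 4.0 kN/m; ΣN' = 218.0 kN/m; ΣW sinα = 55.2 kN/m
Resisting = 4.0 + 218.0·tan25.3° = 4.0 + 103.0 = 107.1 kN/m
FS = 107.1 / 55.2 = 1.940

FS = 1.94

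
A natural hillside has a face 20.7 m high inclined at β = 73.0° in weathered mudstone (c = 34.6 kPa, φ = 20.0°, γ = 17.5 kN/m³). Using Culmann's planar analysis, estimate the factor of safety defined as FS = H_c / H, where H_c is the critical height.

FS = 0.86

H_c = (4c/γ) · sinβ cosφ / [1 − cos(β − φ)]
    = (4·34.6/17.5) · sin73.0°·cos20.0° / [1 − cos53.0°]
    = 7.909 · 0.8986 / 0.3982 = 17.85 m
FS = H_c / H = 17.85 / 20.7 = 0.862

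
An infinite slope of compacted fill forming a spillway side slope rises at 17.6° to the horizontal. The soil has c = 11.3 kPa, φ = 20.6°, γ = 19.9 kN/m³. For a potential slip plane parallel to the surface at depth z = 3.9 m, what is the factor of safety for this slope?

FS = 1.69

For an infinite slope with a slip plane parallel to the surface (no pore pressure): FS = [c + γz cos²β tanφ] / [γz sinβ cosβ].
γz = 19.9·3.9 = 77.61 kN/m²
Numerator = 11.3 + 77.61·cos²17.6°·tan20.6° = 11.3 + 77.61·0.9086·0.3759 = 37.805 kPa
Denominator = 77.61·sin17.6°·cos17.6° = 77.61·0.3024·0.9532 = 22.368 kPa
FS = 37.805 / 22.368 = 1.690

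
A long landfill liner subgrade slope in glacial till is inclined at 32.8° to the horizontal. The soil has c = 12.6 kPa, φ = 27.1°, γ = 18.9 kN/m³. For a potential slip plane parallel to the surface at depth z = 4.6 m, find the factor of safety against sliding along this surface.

For an infinite slope with a slip plane parallel to the surface (no pore pressure): FS = [c + γz cos²β tanφ] / [γz sinβ cosβ].
γz = 18.9·4.6 = 86.94 kN/m²
Numerator = 12.6 + 86.94·cos²32.8°·tan27.1° = 12.6 + 86.94·0.7066·0.5117 = 44.034 kPa
Denominator = 86.94·sin32.8°·cos32.8° = 86.94·0.5417·0.8406 = 39.587 kPa
FS = 44.034 / 39.587 = 1.112

FS = 1.11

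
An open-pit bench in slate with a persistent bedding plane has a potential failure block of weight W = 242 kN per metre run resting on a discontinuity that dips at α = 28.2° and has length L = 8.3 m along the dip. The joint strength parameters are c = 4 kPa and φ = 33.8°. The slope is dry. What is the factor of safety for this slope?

FS = 1.54

Resolving the block weight along and normal to the plane and applying the Mohr–Coulomb strength on the joint:
N' = W cosα = 242·cos28.2° = 213.3 kN/m
Driving force T = W sinα = 242·sin28.2° = 114.4 kN/m
Resisting force R = c·L + N'·tanφ = 4·8.3 + 213.3·tan33.8° = 33.2 + 142.8 = 176.0 kN/m
FS = R / T = 176.0 / 114.4 = 1.539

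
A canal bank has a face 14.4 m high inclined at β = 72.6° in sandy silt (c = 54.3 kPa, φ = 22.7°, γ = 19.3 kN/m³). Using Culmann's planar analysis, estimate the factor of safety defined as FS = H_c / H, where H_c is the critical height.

FS = 1.93

H_c = (4c/γ) · sinβ cosφ / [1 − cos(β − φ)]
    = (4·54.3/19.3) · sin72.6°·cos22.7° / [1 − cos49.9°]
    = 11.254 · 0.8803 / 0.3559 = 27.84 m
FS = H_c / H = 27.84 / 14.4 = 1.933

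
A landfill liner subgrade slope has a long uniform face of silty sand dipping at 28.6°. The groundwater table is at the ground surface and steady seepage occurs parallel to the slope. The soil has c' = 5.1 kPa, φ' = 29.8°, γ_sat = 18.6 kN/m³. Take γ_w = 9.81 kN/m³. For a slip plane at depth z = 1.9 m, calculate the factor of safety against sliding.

FS = 0.84

With seepage parallel to the slope and the water table at the surface, the effective normal stress on the slip plane uses the buoyant unit weight γ' = γ_sat − γ_w while the driving shear stress uses γ_sat:
FS = [c' + γ' z cos²β tanφ'] / [γ_sat z sinβ cosβ]
γ' = 18.6 − 9.81 = 8.79 kN/m³
Numerator = 5.1 + 8.79·1.9·cos²28.6°·tan29.8° = 5.1 + 8.79·1.9·0.7709·0.5727 = 12.473 kPa
Denominator = 18.6·1.9·sin28.6°·cos28.6° = 18.6·1.9·0.4787·0.8780 = 14.853 kPa
FS = 12.473 / 14.853 = 0.840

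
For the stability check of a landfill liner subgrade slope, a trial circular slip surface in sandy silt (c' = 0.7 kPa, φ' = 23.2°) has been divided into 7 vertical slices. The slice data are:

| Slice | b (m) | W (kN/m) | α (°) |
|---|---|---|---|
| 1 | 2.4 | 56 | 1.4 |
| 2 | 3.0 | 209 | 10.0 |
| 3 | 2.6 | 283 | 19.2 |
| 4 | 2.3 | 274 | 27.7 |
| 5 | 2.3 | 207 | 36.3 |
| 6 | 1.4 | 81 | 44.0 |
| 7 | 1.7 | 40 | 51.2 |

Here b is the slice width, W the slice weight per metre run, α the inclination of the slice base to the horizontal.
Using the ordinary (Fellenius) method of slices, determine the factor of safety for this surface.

FS = 0.96

Ordinary method of slices: FS = Σ[c'·Δl_i + (W_i cosα_i)·tanφ'] / Σ W_i sinα_i, with Δl_i = b_i / cosα_i.
Slice 1: Δl = 2.4/cos1.4° = 2.401 m; N'_1 = 56·cos1.4° = 56.0; c'Δl = 1.68; W sinα = 1.4
Slice 2: Δl = 3.0/cos10.0° = 3.046 m; N'_2 = 209·cos10.0° = 205.8; c'Δl = 2.13; W sinα = 36.3
Slice 3: Δl = 2.6/cos19.2° = 2.753 m; N'_3 = 283·cos19.2° = 267.3; c'Δl = 1.93; W sinα = 93.1
Slice 4: Δl = 2.3/cos27.7° = 2.598 m; N'_4 = 274·cos27.7° = 242.6; c'Δl = 1.82; W sinα = 127.4
Slice 5: Δl = 2.3/cos36.3° = 2.854 m; N'_5 = 207·cos36.3° = 166.8; c'Δl = 2.00; W sinα = 122.5
Slice 6: Δl = 1.4/cos44.0° = 1.946 m; N'_6 = 81·cos44.0° = 58.3; c'Δl = 1.36; W sinα = 56.3
Slice 7: Δl = 1.7/cos51.2° = 2.713 m; N'_7 = 40·cos51.2° = 25.1; c'Δl = 1.90; W sinα = 31.2
Σc'Δl = 12.8 kN/m; ΣN' = 1021.8 kN/m; ΣW sinα = 468.1 kN/m
Resisting = 12.8 + 1021.8·tan23.2° = 12.8 + 438.0 = 450.8 kN/m
FS = 450.8 / 468.1 = 0.963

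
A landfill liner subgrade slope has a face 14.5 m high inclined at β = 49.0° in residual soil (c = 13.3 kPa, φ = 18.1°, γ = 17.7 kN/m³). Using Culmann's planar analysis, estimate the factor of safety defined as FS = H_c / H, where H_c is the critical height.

FS = 1.05

H_c = (4c/γ) · sinβ cosφ / [1 − cos(β − φ)]
    = (4·13.3/17.7) · sin49.0°·cos18.1° / [1 − cos30.9°]
    = 3.006 · 0.7174 / 0.1419 = 15.19 m
FS = H_c / H = 15.19 / 14.5 = 1.048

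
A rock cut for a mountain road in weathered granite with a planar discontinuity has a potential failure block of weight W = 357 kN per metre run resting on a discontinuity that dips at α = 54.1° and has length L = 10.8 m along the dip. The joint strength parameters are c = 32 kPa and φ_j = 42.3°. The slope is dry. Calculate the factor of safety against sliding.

Resolving the block weight along and normal to the plane and applying the Mohr–Coulomb strength on the joint:
N' = W cosα = 357·cos54.1° = 209.3 kN/m
Driving force T = W sinα = 357·sin54.1° = 289.2 kN/m
Resisting force R = c·L + N'·tanφ_j = 32·10.8 + 209.3·tan42.3° = 345.6 + 190.5 = 536.1 kN/m
FS = R / T = 536.1 / 289.2 = 1.854

FS = 1.85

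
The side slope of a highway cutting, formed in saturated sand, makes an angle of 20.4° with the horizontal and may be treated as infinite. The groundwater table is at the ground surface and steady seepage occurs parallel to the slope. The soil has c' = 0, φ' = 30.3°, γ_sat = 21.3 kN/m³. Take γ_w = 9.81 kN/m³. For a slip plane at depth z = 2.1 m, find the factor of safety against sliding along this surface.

With seepage parallel to the slope and the water table at the surface, the effective normal stress on the slip plane uses the buoyant unit weight γ' = γ_sat − γ_w while the driving shear stress uses γ_sat:
FS = [c' + γ' z cos²β tanφ'] / [γ_sat z sinβ cosβ]
(For c' = 0 this reduces to FS = (γ'/γ_sat)·tanφ'/tanβ.)
γ' = 21.3 − 9.81 = 11.49 kN/m³
Numerator = 0.0 + 11.49·2.1·cos²20.4°·tan30.3° = 0.0 + 11.49·2.1·0.8785·0.5844 = 12.387 kPa
Denominator = 21.3·2.1·sin20.4°·cos20.4° = 21.3·2.1·0.3486·0.9373 = 14.614 kPa
FS = 12.387 / 14.614 = 0.848

FS = 0.85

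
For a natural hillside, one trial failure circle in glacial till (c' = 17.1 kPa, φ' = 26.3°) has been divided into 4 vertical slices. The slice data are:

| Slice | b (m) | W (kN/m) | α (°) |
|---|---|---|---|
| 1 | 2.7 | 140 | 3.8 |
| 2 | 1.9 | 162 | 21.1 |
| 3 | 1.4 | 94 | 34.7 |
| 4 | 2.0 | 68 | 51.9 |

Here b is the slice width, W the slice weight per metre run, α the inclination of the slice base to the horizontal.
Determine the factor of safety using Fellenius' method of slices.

Ordinary method of slices: FS = Σ[c'·Δl_i + (W_i cosα_i)·tanφ'] / Σ W_i sinα_i, with Δl_i = b_i / cosα_i.
Slice 1: Δl = 2.7/cos3.8° = 2.706 m; N'_1 = 140·cos3.8° = 139.7; c'Δl = 46.27; W sinα = 9.3
Slice 2: Δl = 1.9/cos21.1° = 2.037 m; N'_2 = 162·cos21.1° = 151.1; c'Δl = 34.82; W sinα = 58.3
Slice 3: Δl = 1.4/cos34.7° = 1.703 m; N'_3 = 94·cos34.7° = 77.3; c'Δl = 29.12; W sinα = 53.5
Slice 4: Δl = 2.0/cos51.9° = 3.241 m; N'_4 = 68·cos51.9° = 42.0; c'Δl = 55.43; W sinα = 53.5
Σc'Δl = 165.6 kN/m; ΣN' = 410.1 kN/m; ΣW sinα = 174.6 kN/m
Resisting = 165.6 + 410.1·tan26.3° = 165.6 + 202.7 = 368.3 kN/m
FS = 368.3 / 174.6 = 2.109

FS = 2.11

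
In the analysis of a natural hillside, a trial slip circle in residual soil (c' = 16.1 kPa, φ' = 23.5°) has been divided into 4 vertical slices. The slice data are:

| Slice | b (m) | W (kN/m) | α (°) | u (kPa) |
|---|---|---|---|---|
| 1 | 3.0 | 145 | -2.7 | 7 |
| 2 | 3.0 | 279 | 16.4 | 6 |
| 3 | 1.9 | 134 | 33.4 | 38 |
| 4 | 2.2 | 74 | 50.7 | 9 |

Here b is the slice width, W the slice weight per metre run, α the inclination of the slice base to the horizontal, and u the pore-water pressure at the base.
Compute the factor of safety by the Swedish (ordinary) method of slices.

Ordinary method of slices: FS = Σ[c'·Δl_i + (W_i cosα_i − u_i·Δl_i)·tanφ'] / Σ W_i sinα_i, with Δl_i = b_i / cosα_i.
Slice 1: Δl = 3.0/cos(-2.7°) = 3.003 m; N'_1 = 145·cos(-2.7°) − 7·3.003 = 123.8; c'Δl = 48.35; W sinα = -6.8
Slice 2: Δl = 3.0/cos16.4° = 3.127 m; N'_2 = 279·cos16.4° − 6·3.127 = 248.9; c'Δl = 50.35; W sinα = 78.8
Slice 3: Δl = 1.9/cos33.4° = 2.276 m; N'_3 = 134·cos33.4° − 38·2.276 = 25.4; c'Δl = 36.64; W sinα = 73.8
Slice 4: Δl = 2.2/cos50.7° = 3.473 m; N'_4 = 74·cos50.7° − 9·3.473 = 15.6; c'Δl = 55.92; W sinα = 57.3
Σc'Δl = 191.3 kN/m; ΣN' = 413.7 kN/m; ΣW sinα = 203.0 kN/m
Resisting = 191.3 + 413.7·tan23.5° = 191.3 + 179.9 = 371.1 kN/m
FS = 371.1 / 203.0 = 1.829

FS = 1.83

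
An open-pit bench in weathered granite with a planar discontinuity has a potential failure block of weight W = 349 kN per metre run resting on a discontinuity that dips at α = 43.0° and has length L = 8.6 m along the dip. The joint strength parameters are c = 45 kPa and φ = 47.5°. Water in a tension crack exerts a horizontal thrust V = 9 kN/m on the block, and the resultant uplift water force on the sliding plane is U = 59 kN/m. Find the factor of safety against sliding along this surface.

FS = 2.43

Resolving the block weight along and normal to the plane and applying the Mohr–Coulomb strength on the joint:
N' = W cosα − U − V sinα = 349·cos43.0° − 59 − 9·sin43.0° = 190.1 kN/m
Driving force T = W sinα + V cosα = 349·sin43.0° + 9·cos43.0° = 244.6 kN/m
Resisting force R = c·L + N'·tanφ = 45·8.6 + 190.1·tan47.5° = 387.0 + 207.5 = 594.5 kN/m
FS = R / T = 594.5 / 244.6 = 2.430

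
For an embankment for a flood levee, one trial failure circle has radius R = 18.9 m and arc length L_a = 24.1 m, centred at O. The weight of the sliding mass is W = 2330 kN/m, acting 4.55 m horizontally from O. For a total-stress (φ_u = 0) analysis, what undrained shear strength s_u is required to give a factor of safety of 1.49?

s_u = 34.7 kPa

FS = s_u·L_a·R / (W·d), so s_u = FS·W·d / (L_a·R).
s_u = 1.49·2330·4.55 / (24.10·18.9) = 15796.2 / 455.49 = 34.68 kPa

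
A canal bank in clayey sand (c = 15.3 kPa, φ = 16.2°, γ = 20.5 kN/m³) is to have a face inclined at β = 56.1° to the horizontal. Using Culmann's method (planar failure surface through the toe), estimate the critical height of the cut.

Culmann's analysis gives the critical failure plane at α_cr = (β + φ)/2 = (56.1 + 16.2)/2 = 36.1°, and the critical height
H_c = (4c/γ) · sinβ cosφ / [1 − cos(β − φ)]
    = (4·15.3/20.5) · sin56.1°·cos16.2° / [1 − cos(39.9°)]
    = 2.985 · 0.8300·0.9603 / [1 − 0.7672]
    = 2.985 · 0.7971 / 0.2328
    = 10.22 m

H_c = 10.22 m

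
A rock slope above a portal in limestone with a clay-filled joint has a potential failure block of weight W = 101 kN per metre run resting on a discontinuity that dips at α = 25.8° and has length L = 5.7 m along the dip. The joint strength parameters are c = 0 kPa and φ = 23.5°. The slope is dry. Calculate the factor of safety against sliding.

Resolving the block weight along and normal to the plane and applying the Mohr–Coulomb strength on the joint:
N' = W cosα = 101·cos25.8° = 90.9 kN/m
Driving force T = W sinα = 101·sin25.8° = 44.0 kN/m
Resisting force R = c·L + N'·tanφ = 0·5.7 + 90.9·tan23.5° = 0.0 + 39.5 = 39.5 kN/m
FS = R / T = 39.5 / 44.0 = 0.899

FS = 0.90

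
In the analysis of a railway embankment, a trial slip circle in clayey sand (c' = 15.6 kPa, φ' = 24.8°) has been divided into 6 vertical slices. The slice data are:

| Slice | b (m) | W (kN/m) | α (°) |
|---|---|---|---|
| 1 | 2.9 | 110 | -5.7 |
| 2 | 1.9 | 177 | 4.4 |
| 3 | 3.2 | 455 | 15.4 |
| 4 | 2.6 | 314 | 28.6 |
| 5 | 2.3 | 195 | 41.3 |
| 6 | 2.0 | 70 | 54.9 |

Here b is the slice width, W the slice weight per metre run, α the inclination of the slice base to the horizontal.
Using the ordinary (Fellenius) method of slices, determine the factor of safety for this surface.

FS = 1.79

Ordinary method of slices: FS = Σ[c'·Δl_i + (W_i cosα_i)·tanφ'] / Σ W_i sinα_i, with Δl_i = b_i / cosα_i.
Slice 1: Δl = 2.9/cos(-5.7°) = 2.914 m; N'_1 = 110·cos(-5.7°) = 109.5; c'Δl = 45.46; W sinα = -10.9
Slice 2: Δl = 1.9/cos4.4° = 1.906 m; N'_2 = 177·cos4.4° = 176.5; c'Δl = 29.73; W sinα = 13.6
Slice 3: Δl = 3.2/cos15.4° = 3.319 m; N'_3 = 455·cos15.4° = 438.7; c'Δl = 51.78; W sinα = 120.8
Slice 4: Δl = 2.6/cos28.6° = 2.961 m; N'_4 = 314·cos28.6° = 275.7; c'Δl = 46.20; W sinα = 150.3
Slice 5: Δl = 2.3/cos41.3° = 3.062 m; N'_5 = 195·cos41.3° = 146.5; c'Δl = 47.76; W sinα = 128.7
Slice 6: Δl = 2.0/cos54.9° = 3.478 m; N'_6 = 70·cos54.9° = 40.3; c'Δl = 54.26; W sinα = 57.3
Σc'Δl = 275.2 kN/m; ΣN' = 1187.0 kN/m; ΣW sinα = 459.8 kN/m
Resisting = 275.2 + 1187.0·tan24.8° = 275.2 + 548.5 = 823.7 kN/m
FS = 823.7 / 459.8 = 1.792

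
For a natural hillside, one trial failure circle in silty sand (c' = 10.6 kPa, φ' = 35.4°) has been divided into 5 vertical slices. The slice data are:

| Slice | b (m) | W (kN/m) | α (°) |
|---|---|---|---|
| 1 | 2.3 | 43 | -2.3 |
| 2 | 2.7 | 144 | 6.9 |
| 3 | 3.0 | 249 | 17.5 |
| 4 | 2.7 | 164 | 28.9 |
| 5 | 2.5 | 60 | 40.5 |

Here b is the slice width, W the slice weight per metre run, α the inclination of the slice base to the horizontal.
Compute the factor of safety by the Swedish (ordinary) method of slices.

FS = 2.82

Ordinary method of slices: FS = Σ[c'·Δl_i + (W_i cosα_i)·tanφ'] / Σ W_i sinα_i, with Δl_i = b_i / cosα_i.
Slice 1: Δl = 2.3/cos(-2.3°) = 2.302 m; N'_1 = 43·cos(-2.3°) = 43.0; c'Δl = 24.40; W sinα = -1.7
Slice 2: Δl = 2.7/cos6.9° = 2.720 m; N'_2 = 144·cos6.9° = 143.0; c'Δl = 28.83; W sinα = 17.3
Slice 3: Δl = 3.0/cos17.5° = 3.146 m; N'_3 = 249·cos17.5° = 237.5; c'Δl = 33.34; W sinα = 74.9
Slice 4: Δl = 2.7/cos28.9° = 3.084 m; N'_4 = 164·cos28.9° = 143.6; c'Δl = 32.69; W sinα = 79.3
Slice 5: Δl = 2.5/cos40.5° = 3.288 m; N'_5 = 60·cos40.5° = 45.6; c'Δl = 34.85; W sinα = 39.0
Σc'Δl = 154.1 kN/m; ΣN' = 612.6 kN/m; ΣW sinα = 208.7 kN/m
Resisting = 154.1 + 612.6·tan35.4° = 154.1 + 435.4 = 589.5 kN/m
FS = 589.5 / 208.7 = 2.825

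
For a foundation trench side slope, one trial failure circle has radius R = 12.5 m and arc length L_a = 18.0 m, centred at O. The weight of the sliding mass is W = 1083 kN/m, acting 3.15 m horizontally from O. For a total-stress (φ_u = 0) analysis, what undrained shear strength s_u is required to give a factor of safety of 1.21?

FS = s_u·L_a·R / (W·d), so s_u = FS·W·d / (L_a·R).
s_u = 1.21·1083·3.15 / (18.00·12.5) = 4127.9 / 225.00 = 18.35 kPa

s_u = 18.3 kPa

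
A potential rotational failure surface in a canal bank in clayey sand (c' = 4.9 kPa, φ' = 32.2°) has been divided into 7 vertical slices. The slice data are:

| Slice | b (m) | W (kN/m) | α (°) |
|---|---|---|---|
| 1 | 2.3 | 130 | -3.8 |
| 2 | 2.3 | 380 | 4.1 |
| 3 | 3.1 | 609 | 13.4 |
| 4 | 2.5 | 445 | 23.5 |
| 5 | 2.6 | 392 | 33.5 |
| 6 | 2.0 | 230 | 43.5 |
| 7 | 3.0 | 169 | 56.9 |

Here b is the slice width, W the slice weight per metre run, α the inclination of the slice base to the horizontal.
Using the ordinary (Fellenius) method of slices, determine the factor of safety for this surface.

FS = 1.67

Ordinary method of slices: FS = Σ[c'·Δl_i + (W_i cosα_i)·tanφ'] / Σ W_i sinα_i, with Δl_i = b_i / cosα_i.
Slice 1: Δl = 2.3/cos(-3.8°) = 2.305 m; N'_1 = 130·cos(-3.8°) = 129.7; c'Δl = 11.29; W sinα = -8.6
Slice 2: Δl = 2.3/cos4.1° = 2.306 m; N'_2 = 380·cos4.1° = 379.0; c'Δl = 11.30; W sinα = 27.2
Slice 3: Δl = 3.1/cos13.4° = 3.187 m; N'_3 = 609·cos13.4° = 592.4; c'Δl = 15.62; W sinα = 141.1
Slice 4: Δl = 2.5/cos23.5° = 2.726 m; N'_4 = 445·cos23.5° = 408.1; c'Δl = 13.36; W sinα = 177.4
Slice 5: Δl = 2.6/cos33.5° = 3.118 m; N'_5 = 392·cos33.5° = 326.9; c'Δl = 15.28; W sinα = 216.4
Slice 6: Δl = 2.0/cos43.5° = 2.757 m; N'_6 = 230·cos43.5° = 166.8; c'Δl = 13.51; W sinα = 158.3
Slice 7: Δl = 3.0/cos56.9° = 5.493 m; N'_7 = 169·cos56.9° = 92.3; c'Δl = 26.92; W sinα = 141.6
Σc'Δl = 107.3 kN/m; ΣN' = 2095.3 kN/m; ΣW sinα = 853.4 kN/m
Resisting = 107.3 + 2095.3·tan32.2° = 107.3 + 1319.5 = 1426.7 kN/m
FS = 1426.7 / 853.4 = 1.672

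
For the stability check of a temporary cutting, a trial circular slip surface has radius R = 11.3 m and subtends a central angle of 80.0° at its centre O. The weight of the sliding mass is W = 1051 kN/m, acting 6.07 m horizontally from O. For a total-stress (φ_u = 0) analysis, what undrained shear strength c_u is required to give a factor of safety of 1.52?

c_u = 54.4 kPa

FS = c_u·L_a·R / (W·d), so c_u = FS·W·d / (L_a·R).
Arc length L_a = R·θ = 11.3·(80.0°·π/180) = 11.3·1.3963 = 15.78 m
c_u = 1.52·1051·6.07 / (15.78·11.3) = 9696.9 / 178.29 = 54.39 kPa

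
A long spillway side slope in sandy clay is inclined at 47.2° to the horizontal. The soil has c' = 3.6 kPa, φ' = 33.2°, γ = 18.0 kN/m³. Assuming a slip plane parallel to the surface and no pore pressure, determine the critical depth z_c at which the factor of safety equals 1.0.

z_c = 1.02 m

Setting FS = 1.00 in FS = [c' + γz cos²β tanφ'] / [γz sinβ cosβ] and solving for z:
z = c' / [γ cosβ (FS·sinβ − cosβ·tanφ')]
  = 3.6 / [18.0·cos47.2°·(1.00·sin47.2° − cos47.2°·tan33.2°)]
  = 3.6 / [18.0·0.6794·(1.00·0.7337 − 0.6794·0.6544)]
  = 3.6 / 3.5359 = 1.018 m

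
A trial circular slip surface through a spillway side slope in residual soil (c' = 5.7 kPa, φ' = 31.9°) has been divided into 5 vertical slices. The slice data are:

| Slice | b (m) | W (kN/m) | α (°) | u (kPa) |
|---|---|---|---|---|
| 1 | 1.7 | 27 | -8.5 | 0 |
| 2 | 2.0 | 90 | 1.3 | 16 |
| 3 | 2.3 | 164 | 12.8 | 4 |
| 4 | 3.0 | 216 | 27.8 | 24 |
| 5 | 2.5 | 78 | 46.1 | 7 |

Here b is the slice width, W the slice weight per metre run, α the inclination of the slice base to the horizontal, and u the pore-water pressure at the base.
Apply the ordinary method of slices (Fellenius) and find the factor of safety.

FS = 1.61

Ordinary method of slices: FS = Σ[c'·Δl_i + (W_i cosα_i − u_i·Δl_i)·tanφ'] / Σ W_i sinα_i, with Δl_i = b_i / cosα_i.
Slice 1: Δl = 1.7/cos(-8.5°) = 1.719 m; N'_1 = 27·cos(-8.5°) − 0·1.719 = 26.7; c'Δl = 9.80; W sinα = -4.0
Slice 2: Δl = 2.0/cos1.3° = 2.001 m; N'_2 = 90·cos1.3° − 16·2.001 = 58.0; c'Δl = 11.40; W sinα = 2.0
Slice 3: Δl = 2.3/cos12.8° = 2.359 m; N'_3 = 164·cos12.8° − 4·2.359 = 150.5; c'Δl = 13.44; W sinα = 36.3
Slice 4: Δl = 3.0/cos27.8° = 3.391 m; N'_4 = 216·cos27.8° − 24·3.391 = 109.7; c'Δl = 19.33; W sinα = 100.7
Slice 5: Δl = 2.5/cos46.1° = 3.605 m; N'_5 = 78·cos46.1° − 7·3.605 = 28.8; c'Δl = 20.55; W sinα = 56.2
Σc'Δl = 74.5 kN/m; ΣN' = 373.7 kN/m; ΣW sinα = 191.3 kN/m
Resisting = 74.5 + 373.7·tan31.9° = 74.5 + 232.6 = 307.1 kN/m
FS = 307.1 / 191.3 = 1.605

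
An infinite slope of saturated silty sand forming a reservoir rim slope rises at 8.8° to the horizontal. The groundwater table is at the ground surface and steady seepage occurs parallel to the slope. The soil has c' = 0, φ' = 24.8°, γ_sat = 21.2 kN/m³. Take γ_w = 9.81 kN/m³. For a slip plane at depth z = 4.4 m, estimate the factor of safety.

FS = 1.60

With seepage parallel to the slope and the water table at the surface, the effective normal stress on the slip plane uses the buoyant unit weight γ' = γ_sat − γ_w while the driving shear stress uses γ_sat:
FS = [c' + γ' z cos²β tanφ'] / [γ_sat z sinβ cosβ]
(For c' = 0 this reduces to FS = (γ'/γ_sat)·tanφ'/tanβ.)
γ' = 21.2 − 9.81 = 11.39 kN/m³
Numerator = 0.0 + 11.39·4.4·cos²8.8°·tan24.8° = 0.0 + 11.39·4.4·0.9766·0.4621 = 22.615 kPa
Denominator = 21.2·4.4·sin8.8°·cos8.8° = 21.2·4.4·0.1530·0.9882 = 14.103 kPa
FS = 22.615 / 14.103 = 1.604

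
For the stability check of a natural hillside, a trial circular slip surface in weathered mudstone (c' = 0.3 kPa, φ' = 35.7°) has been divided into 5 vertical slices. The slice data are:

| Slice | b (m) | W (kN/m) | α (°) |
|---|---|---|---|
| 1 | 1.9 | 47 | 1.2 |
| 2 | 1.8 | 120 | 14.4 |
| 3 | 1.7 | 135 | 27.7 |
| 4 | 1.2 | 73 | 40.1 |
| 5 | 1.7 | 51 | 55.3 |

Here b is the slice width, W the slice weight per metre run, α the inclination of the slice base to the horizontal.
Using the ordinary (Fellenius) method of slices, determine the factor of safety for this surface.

Ordinary method of slices: FS = Σ[c'·Δl_i + (W_i cosα_i)·tanφ'] / Σ W_i sinα_i, with Δl_i = b_i / cosα_i.
Slice 1: Δl = 1.9/cos1.2° = 1.900 m; N'_1 = 47·cos1.2° = 47.0; c'Δl = 0.57; W sinα = 1.0
Slice 2: Δl = 1.8/cos14.4° = 1.858 m; N'_2 = 120·cos14.4° = 116.2; c'Δl = 0.56; W sinα = 29.8
Slice 3: Δl = 1.7/cos27.7° = 1.920 m; N'_3 = 135·cos27.7° = 119.5; c'Δl = 0.58; W sinα = 62.8
Slice 4: Δl = 1.2/cos40.1° = 1.569 m; N'_4 = 73·cos40.1° = 55.8; c'Δl = 0.47; W sinα = 47.0
Slice 5: Δl = 1.7/cos55.3° = 2.986 m; N'_5 = 51·cos55.3° = 29.0; c'Δl = 0.90; W sinα = 41.9
Σc'Δl = 3.1 kN/m; ΣN' = 367.6 kN/m; ΣW sinα = 182.5 kN/m
Resisting = 3.1 + 367.6·tan35.7° = 3.1 + 264.2 = 267.2 kN/m
FS = 267.2 / 182.5 = 1.464

FS = 1.46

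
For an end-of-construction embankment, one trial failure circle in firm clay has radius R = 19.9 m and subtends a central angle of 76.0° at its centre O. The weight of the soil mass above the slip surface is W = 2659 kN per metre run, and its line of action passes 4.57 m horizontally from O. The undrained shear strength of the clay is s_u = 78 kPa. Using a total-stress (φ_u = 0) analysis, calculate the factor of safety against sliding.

FS = 3.37

Taking moments about the centre O, the resisting moment is provided by the undrained shear strength acting along the arc:
Arc length L_a = R·θ = 19.9·(76.0°·π/180) = 19.9·1.3265 = 26.40 m
M_R = s_u·L_a·R = 78·26.40·19.9 = 40972.4 kN·m/m
M_D = W·d = 2659·4.57 = 12151.6 kN·m/m
FS = M_R / M_D = 40972.4 / 12151.6 = 3.372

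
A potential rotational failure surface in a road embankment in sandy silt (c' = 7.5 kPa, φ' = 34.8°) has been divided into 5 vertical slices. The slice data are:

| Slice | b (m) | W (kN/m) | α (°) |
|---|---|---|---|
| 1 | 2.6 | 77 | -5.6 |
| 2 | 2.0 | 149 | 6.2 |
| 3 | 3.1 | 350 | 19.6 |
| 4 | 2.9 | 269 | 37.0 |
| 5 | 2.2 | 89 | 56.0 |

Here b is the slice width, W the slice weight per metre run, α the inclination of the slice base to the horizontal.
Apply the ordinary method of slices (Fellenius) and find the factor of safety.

FS = 1.90

Ordinary method of slices: FS = Σ[c'·Δl_i + (W_i cosα_i)·tanφ'] / Σ W_i sinα_i, with Δl_i = b_i / cosα_i.
Slice 1: Δl = 2.6/cos(-5.6°) = 2.612 m; N'_1 = 77·cos(-5.6°) = 76.6; c'Δl = 19.59; W sinα = -7.5
Slice 2: Δl = 2.0/cos6.2° = 2.012 m; N'_2 = 149·cos6.2° = 148.1; c'Δl = 15.09; W sinα = 16.1
Slice 3: Δl = 3.1/cos19.6° = 3.291 m; N'_3 = 350·cos19.6° = 329.7; c'Δl = 24.68; W sinα = 117.4
Slice 4: Δl = 2.9/cos37.0° = 3.631 m; N'_4 = 269·cos37.0° = 214.8; c'Δl = 27.23; W sinα = 161.9
Slice 5: Δl = 2.2/cos56.0° = 3.934 m; N'_5 = 89·cos56.0° = 49.8; c'Δl = 29.51; W sinα = 73.8
Σc'Δl = 116.1 kN/m; ΣN' = 819.1 kN/m; ΣW sinα = 361.7 kN/m
Resisting = 116.1 + 819.1·tan34.8° = 116.1 + 569.3 = 685.4 kN/m
FS = 685.4 / 361.7 = 1.895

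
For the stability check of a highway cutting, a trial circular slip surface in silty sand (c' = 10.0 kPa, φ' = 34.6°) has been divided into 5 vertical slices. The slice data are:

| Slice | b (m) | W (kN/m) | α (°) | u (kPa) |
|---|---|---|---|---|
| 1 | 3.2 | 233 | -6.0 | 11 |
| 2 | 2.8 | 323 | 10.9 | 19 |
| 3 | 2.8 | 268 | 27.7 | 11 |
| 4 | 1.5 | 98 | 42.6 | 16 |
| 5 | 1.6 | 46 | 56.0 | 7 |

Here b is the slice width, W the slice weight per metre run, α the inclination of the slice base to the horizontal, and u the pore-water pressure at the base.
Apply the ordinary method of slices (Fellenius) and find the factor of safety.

Ordinary method of slices: FS = Σ[c'·Δl_i + (W_i cosα_i − u_i·Δl_i)·tanφ'] / Σ W_i sinα_i, with Δl_i = b_i / cosα_i.
Slice 1: Δl = 3.2/cos(-6.0°) = 3.218 m; N'_1 = 233·cos(-6.0°) − 11·3.218 = 196.3; c'Δl = 32.18; W sinα = -24.4
Slice 2: Δl = 2.8/cos10.9° = 2.851 m; N'_2 = 323·cos10.9° − 19·2.851 = 263.0; c'Δl = 28.51; W sinα = 61.1
Slice 3: Δl = 2.8/cos27.7° = 3.162 m; N'_3 = 268·cos27.7° − 11·3.162 = 202.5; c'Δl = 31.62; W sinα = 124.6
Slice 4: Δl = 1.5/cos42.6° = 2.038 m; N'_4 = 98·cos42.6° − 16·2.038 = 39.5; c'Δl = 20.38; W sinα = 66.3
Slice 5: Δl = 1.6/cos56.0° = 2.861 m; N'_5 = 46·cos56.0° − 7·2.861 = 5.7; c'Δl = 28.61; W sinα = 38.1
Σc'Δl = 141.3 kN/m; ΣN' = 707.1 kN/m; ΣW sinα = 265.8 kN/m
Resisting = 141.3 + 707.1·tan34.6° = 141.3 + 487.8 = 629.1 kN/m
FS = 629.1 / 265.8 = 2.367

FS = 2.37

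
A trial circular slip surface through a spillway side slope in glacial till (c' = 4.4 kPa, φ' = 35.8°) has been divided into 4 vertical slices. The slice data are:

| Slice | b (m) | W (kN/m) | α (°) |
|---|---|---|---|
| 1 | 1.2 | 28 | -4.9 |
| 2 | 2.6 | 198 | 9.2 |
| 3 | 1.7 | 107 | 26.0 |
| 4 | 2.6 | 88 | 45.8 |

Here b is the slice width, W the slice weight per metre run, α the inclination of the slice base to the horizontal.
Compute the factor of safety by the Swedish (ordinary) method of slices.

FS = 2.27

Ordinary method of slices: FS = Σ[c'·Δl_i + (W_i cosα_i)·tanφ'] / Σ W_i sinα_i, with Δl_i = b_i / cosα_i.
Slice 1: Δl = 1.2/cos(-4.9°) = 1.204 m; N'_1 = 28·cos(-4.9°) = 27.9; c'Δl = 5.30; W sinα = -2.4
Slice 2: Δl = 2.6/cos9.2° = 2.634 m; N'_2 = 198·cos9.2° = 195.5; c'Δl = 11.59; W sinα = 31.7
Slice 3: Δl = 1.7/cos26.0° = 1.891 m; N'_3 = 107·cos26.0° = 96.2; c'Δl = 8.32; W sinα = 46.9
Slice 4: Δl = 2.6/cos45.8° = 3.729 m; N'_4 = 88·cos45.8° = 61.4; c'Δl = 16.41; W sinα = 63.1
Σc'Δl = 41.6 kN/m; ΣN' = 380.9 kN/m; ΣW sinα = 139.3 kN/m
Resisting = 41.6 + 380.9·tan35.8° = 41.6 + 274.7 = 316.3 kN/m
FS = 316.3 / 139.3 = 2.271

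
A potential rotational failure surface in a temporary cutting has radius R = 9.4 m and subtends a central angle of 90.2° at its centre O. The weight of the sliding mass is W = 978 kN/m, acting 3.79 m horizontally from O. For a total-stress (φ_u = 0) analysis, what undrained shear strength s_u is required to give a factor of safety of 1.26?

s_u = 33.6 kPa

FS = s_u·L_a·R / (W·d), so s_u = FS·W·d / (L_a·R).
Arc length L_a = R·θ = 9.4·(90.2°·π/180) = 9.4·1.5743 = 14.80 m
s_u = 1.26·978·3.79 / (14.80·9.4) = 4670.3 / 139.10 = 33.57 kPa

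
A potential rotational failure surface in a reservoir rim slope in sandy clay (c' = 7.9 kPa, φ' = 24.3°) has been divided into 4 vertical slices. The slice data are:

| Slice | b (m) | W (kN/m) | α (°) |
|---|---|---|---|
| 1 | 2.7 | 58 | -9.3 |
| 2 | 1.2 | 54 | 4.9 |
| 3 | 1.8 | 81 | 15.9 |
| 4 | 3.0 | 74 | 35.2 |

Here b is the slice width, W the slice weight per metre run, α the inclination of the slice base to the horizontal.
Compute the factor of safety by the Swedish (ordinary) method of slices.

Ordinary method of slices: FS = Σ[c'·Δl_i + (W_i cosα_i)·tanφ'] / Σ W_i sinα_i, with Δl_i = b_i / cosα_i.
Slice 1: Δl = 2.7/cos(-9.3°) = 2.736 m; N'_1 = 58·cos(-9.3°) = 57.2; c'Δl = 21.61; W sinα = -9.4
Slice 2: Δl = 1.2/cos4.9° = 1.204 m; N'_2 = 54·cos4.9° = 53.8; c'Δl = 9.51; W sinα = 4.6
Slice 3: Δl = 1.8/cos15.9° = 1.872 m; N'_3 = 81·cos15.9° = 77.9; c'Δl = 14.79; W sinα = 22.2
Slice 4: Δl = 3.0/cos35.2° = 3.671 m; N'_4 = 74·cos35.2° = 60.5; c'Δl = 29.00; W sinα = 42.7
Σc'Δl = 74.9 kN/m; ΣN' = 249.4 kN/m; ΣW sinα = 60.1 kN/m
Resisting = 74.9 + 249.4·tan24.3° = 74.9 + 112.6 = 187.5 kN/m
FS = 187.5 / 60.1 = 3.121

FS = 3.12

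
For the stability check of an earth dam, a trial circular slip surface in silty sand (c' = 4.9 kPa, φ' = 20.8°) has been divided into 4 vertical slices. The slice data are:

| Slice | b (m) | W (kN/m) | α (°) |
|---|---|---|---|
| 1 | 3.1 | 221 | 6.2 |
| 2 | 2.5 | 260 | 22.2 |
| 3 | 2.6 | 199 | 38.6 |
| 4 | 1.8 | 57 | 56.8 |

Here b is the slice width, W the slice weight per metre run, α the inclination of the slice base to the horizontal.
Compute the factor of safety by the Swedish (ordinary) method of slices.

FS = 1.04

Ordinary method of slices: FS = Σ[c'·Δl_i + (W_i cosα_i)·tanφ'] / Σ W_i sinα_i, with Δl_i = b_i / cosα_i.
Slice 1: Δl = 3.1/cos6.2° = 3.118 m; N'_1 = 221·cos6.2° = 219.7; c'Δl = 15.28; W sinα = 23.9
Slice 2: Δl = 2.5/cos22.2° = 2.700 m; N'_2 = 260·cos22.2° = 240.7; c'Δl = 13.23; W sinα = 98.2
Slice 3: Δl = 2.6/cos38.6° = 3.327 m; N'_3 = 199·cos38.6° = 155.5; c'Δl = 16.30; W sinα = 124.2
Slice 4: Δl = 1.8/cos56.8° = 3.287 m; N'_4 = 57·cos56.8° = 31.2; c'Δl = 16.11; W sinα = 47.7
Σc'Δl = 60.9 kN/m; ΣN' = 647.2 kN/m; ΣW sinα = 294.0 kN/m
Resisting = 60.9 + 647.2·tan20.8° = 60.9 + 245.8 = 306.8 kN/m
FS = 306.8 / 294.0 = 1.044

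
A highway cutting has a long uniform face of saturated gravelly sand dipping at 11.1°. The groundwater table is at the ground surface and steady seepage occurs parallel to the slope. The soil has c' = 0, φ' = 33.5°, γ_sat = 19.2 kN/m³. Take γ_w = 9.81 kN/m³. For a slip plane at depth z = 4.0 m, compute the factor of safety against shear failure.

With seepage parallel to the slope and the water table at the surface, the effective normal stress on the slip plane uses the buoyant unit weight γ' = γ_sat − γ_w while the driving shear stress uses γ_sat:
FS = [c' + γ' z cos²β tanφ'] / [γ_sat z sinβ cosβ]
(For c' = 0 this reduces to FS = (γ'/γ_sat)·tanφ'/tanβ.)
γ' = 19.2 − 9.81 = 9.39 kN/m³
Numerator = 0.0 + 9.39·4.0·cos²11.1°·tan33.5° = 0.0 + 9.39·4.0·0.9629·0.6619 = 23.939 kPa
Denominator = 19.2·4.0·sin11.1°·cos11.1° = 19.2·4.0·0.1925·0.9813 = 14.509 kPa
FS = 23.939 / 14.509 = 1.650

FS = 1.65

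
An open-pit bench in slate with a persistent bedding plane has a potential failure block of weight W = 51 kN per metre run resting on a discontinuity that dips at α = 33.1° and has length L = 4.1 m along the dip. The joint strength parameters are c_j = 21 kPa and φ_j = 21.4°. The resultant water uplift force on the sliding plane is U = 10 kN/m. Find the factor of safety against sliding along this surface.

Resolving the block weight along and normal to the plane and applying the Mohr–Coulomb strength on the joint:
N' = W cosα − U = 51·cos33.1° − 10 = 32.7 kN/m
Driving force T = W sinα = 51·sin33.1° = 27.9 kN/m
Resisting force R = c_j·L + N'·tanφ_j = 21·4.1 + 32.7·tan21.4° = 86.1 + 12.8 = 98.9 kN/m
FS = R / T = 98.9 / 27.9 = 3.552

FS = 3.55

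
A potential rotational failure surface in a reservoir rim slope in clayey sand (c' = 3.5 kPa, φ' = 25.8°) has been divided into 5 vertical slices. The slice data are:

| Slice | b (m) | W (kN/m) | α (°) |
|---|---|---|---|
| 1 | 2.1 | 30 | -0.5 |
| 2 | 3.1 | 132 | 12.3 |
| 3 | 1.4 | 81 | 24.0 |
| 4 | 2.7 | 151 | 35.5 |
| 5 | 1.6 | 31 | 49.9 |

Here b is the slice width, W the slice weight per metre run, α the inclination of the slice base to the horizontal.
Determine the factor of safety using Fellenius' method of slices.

Ordinary method of slices: FS = Σ[c'·Δl_i + (W_i cosα_i)·tanφ'] / Σ W_i sinα_i, with Δl_i = b_i / cosα_i.
Slice 1: Δl = 2.1/cos(-0.5°) = 2.100 m; N'_1 = 30·cos(-0.5°) = 30.0; c'Δl = 7.35; W sinα = -0.3
Slice 2: Δl = 3.1/cos12.3° = 3.173 m; N'_2 = 132·cos12.3° = 129.0; c'Δl = 11.10; W sinα = 28.1
Slice 3: Δl = 1.4/cos24.0° = 1.532 m; N'_3 = 81·cos24.0° = 74.0; c'Δl = 5.36; W sinα = 32.9
Slice 4: Δl = 2.7/cos35.5° = 3.316 m; N'_4 = 151·cos35.5° = 122.9; c'Δl = 11.61; W sinα = 87.7
Slice 5: Δl = 1.6/cos49.9° = 2.484 m; N'_5 = 31·cos49.9° = 20.0; c'Δl = 8.69; W sinα = 23.7
Σc'Δl = 44.1 kN/m; ΣN' = 375.9 kN/m; ΣW sinα = 172.2 kN/m
Resisting = 44.1 + 375.9·tan25.8° = 44.1 + 181.7 = 225.8 kN/m
FS = 225.8 / 172.2 = 1.311

FS = 1.31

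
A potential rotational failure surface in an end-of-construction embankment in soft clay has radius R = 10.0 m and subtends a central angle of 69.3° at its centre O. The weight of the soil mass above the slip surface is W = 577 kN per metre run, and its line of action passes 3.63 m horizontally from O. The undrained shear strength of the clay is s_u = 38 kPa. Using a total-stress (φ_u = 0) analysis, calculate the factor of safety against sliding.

FS = 2.19

Taking moments about the centre O, the resisting moment is provided by the undrained shear strength acting along the arc:
Arc length L_a = R·θ = 10.0·(69.3°·π/180) = 10.0·1.2095 = 12.10 m
M_R = s_u·L_a·R = 38·12.10·10.0 = 4596.2 kN·m/m
M_D = W·d = 577·3.63 = 2094.5 kN·m/m
FS = M_R / M_D = 4596.2 / 2094.5 = 2.194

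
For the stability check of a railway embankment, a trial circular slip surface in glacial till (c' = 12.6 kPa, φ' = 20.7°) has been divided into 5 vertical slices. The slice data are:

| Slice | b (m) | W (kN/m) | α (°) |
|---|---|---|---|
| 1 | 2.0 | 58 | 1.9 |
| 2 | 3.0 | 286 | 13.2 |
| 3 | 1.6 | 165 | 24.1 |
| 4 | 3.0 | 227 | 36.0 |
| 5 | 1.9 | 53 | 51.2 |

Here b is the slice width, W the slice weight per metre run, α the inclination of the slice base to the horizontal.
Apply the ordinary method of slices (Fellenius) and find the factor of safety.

Ordinary method of slices: FS = Σ[c'·Δl_i + (W_i cosα_i)·tanφ'] / Σ W_i sinα_i, with Δl_i = b_i / cosα_i.
Slice 1: Δl = 2.0/cos1.9° = 2.001 m; N'_1 = 58·cos1.9° = 58.0; c'Δl = 25.21; W sinα = 1.9
Slice 2: Δl = 3.0/cos13.2° = 3.081 m; N'_2 = 286·cos13.2° = 278.4; c'Δl = 38.83; W sinα = 65.3
Slice 3: Δl = 1.6/cos24.1° = 1.753 m; N'_3 = 165·cos24.1° = 150.6; c'Δl = 22.09; W sinα = 67.4
Slice 4: Δl = 3.0/cos36.0° = 3.708 m; N'_4 = 227·cos36.0° = 183.6; c'Δl = 46.72; W sinα = 133.4
Slice 5: Δl = 1.9/cos51.2° = 3.032 m; N'_5 = 53·cos51.2° = 33.2; c'Δl = 38.21; W sinα = 41.3
Σc'Δl = 171.1 kN/m; ΣN' = 703.9 kN/m; ΣW sinα = 309.3 kN/m
Resisting = 171.1 + 703.9·tan20.7° = 171.1 + 266.0 = 437.0 kN/m
FS = 437.0 / 309.3 = 1.413

FS = 1.41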